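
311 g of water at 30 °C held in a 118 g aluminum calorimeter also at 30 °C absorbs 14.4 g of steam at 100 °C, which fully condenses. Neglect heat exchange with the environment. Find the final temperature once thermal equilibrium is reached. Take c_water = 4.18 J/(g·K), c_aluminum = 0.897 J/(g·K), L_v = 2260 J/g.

T_f ≈ 55.1 °C

Taking heat into each body as positive, Σ m c ΔT = 0:
latent heat released on condensation: 14.4×2260 = 32544; condensate cools 100→T: 14.4×4.18×(T − 100) = 60.19(T − 100); water warms: 311×4.18×(T − 30) = 1300(T − 30); cup: 105.85(T − 30)
1466 T = 32544 + 6019.2 + 42175 = 80738
T ≈ 55.07 °C, under the boiling point, so the assumption holds.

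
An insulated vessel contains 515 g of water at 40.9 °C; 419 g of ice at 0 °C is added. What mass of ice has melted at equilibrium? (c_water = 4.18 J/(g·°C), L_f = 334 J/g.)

m_melted ≈ 264 g

Water can give up m c ΔT = 515×4.18×40.9 = 88045 J before reaching 0 °C.
Melting all 419 g of ice would need 419×334 = 139946 J.
That's not enough to melt it all — equilibrium is at 0 °C with ice remaining.
m_melted×334 = 88045  ⇒  m_melted ≈ 263.6 g.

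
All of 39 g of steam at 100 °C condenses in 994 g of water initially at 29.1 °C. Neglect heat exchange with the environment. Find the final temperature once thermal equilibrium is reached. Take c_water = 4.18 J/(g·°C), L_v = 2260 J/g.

Net heat exchanged in the isolated system is zero:
condense steam: −39×2260 = −88140; condensate cools 100→T: 39×4.18×(T − 100) = 163.02(T − 100); water warms: 994×4.18×(T − 29.1) = 4154.9(T − 29.1)
4317.9 T = 88140 + 16302 + 120908 = 225350
T ≈ 52.19 °C — below 100 °C, confirming all the steam condensed.

T_f ≈ 52.2 °C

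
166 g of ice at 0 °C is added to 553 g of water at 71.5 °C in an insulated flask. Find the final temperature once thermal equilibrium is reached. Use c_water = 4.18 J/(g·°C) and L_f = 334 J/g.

T_f ≈ 36.5 °C

Energy conservation, ΣQ = 0:
latent heat to melt: 166×334 = 55444
  meltwater 0→T: 166×4.18×T = 693.88 T
  water cools: 553×4.18×(T − 71.5) = 2311.5(T − 71.5)
3005.4 T = 165275 − 55444 = 109831
T ≈ 36.54 °C. Since T > 0 °C, the all-ice-melts assumption holds.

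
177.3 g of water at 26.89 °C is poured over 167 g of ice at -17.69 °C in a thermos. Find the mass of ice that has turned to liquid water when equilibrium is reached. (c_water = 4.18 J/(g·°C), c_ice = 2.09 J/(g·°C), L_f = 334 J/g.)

m_melted ≈ 41.2 g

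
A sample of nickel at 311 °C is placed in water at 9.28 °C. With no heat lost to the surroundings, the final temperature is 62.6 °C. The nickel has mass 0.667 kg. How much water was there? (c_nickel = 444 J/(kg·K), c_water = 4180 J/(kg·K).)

Heat lost by the nickel = heat gained by the water:
0.667·444·(311 − 62.6) = m·4180·(62.6 − 9.28)
222878 m = 73563  ⇒  m ≈ 0.3301 kg

m ≈ 0.33 kg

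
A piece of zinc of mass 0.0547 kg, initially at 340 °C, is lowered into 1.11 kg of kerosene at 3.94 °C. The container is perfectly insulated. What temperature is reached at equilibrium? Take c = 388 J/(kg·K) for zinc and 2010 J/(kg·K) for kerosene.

T_f ≈ 7.1 °C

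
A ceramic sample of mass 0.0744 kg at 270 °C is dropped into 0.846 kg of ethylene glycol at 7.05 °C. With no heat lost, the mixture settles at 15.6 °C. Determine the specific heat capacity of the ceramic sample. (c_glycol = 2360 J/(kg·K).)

c ≈ 902 J/(kg·K)

m_s c (T_s − T_f) = m_glycol c_glycol (T_f − T_0):
0.0744·c·(270 − 15.6) = 0.846·2360·(15.6 − 7.05)
18.93 c = 17071  ⇒  c ≈ 901.9 J/(kg·K)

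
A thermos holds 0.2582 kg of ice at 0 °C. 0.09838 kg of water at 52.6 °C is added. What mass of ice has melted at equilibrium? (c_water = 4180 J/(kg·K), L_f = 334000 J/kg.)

Heat available from the water dropping to 0 °C: 0.09838×4180×52.6 = 21631 J.
To melt every bit of ice: 0.2582×334000 = 86239 J.
Since 21631 < 86239 J, not all the ice melts; equilibrium is at 0 °C.
m_melted×334000 = 21631  ⇒  m_melted ≈ 0.06476 kg.

m_melted ≈ 0.0648 kg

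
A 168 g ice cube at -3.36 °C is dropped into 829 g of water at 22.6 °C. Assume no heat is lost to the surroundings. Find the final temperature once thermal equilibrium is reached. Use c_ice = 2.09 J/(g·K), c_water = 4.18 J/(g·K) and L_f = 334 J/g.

T_f ≈ 5.0 °C

Heat gained plus heat lost sum to zero:
warm ice to 0 °C: 168×2.09×(0 − (-3.36)) = 1179.8
  latent heat to melt: 168×334 = 56112
  meltwater 0→T: 168×4.18×T = 702.24 T
  water: 3465.2(T − 22.6)
4167.5 T = 78314 − 57292 = 21022
T ≈ 5.04 °C (positive, so assuming full melt was valid).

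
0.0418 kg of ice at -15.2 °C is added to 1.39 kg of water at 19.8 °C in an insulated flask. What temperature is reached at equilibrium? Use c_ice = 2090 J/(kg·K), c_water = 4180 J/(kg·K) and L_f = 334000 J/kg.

T_f ≈ 16.7 °C

Heat gained plus heat lost sum to zero:
warm ice to 0 °C: 0.0418·2090·(0 − (-15.2)) = 1327.9; fusion: m_ice L_f = 0.0418·334000 = 13961; warm the meltwater: 174.72 T; water: 5810.2(T − 19.8)
5984.9 T = 115042 − 15289 = 99753
T ≈ 16.67 °C. Since T > 0 °C, the all-ice-melts assumption holds.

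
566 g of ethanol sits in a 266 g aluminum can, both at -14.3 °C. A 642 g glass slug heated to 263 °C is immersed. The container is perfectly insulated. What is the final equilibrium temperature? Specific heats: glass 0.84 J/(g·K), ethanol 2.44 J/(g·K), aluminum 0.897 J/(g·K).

T_f ≈ 55.0 °C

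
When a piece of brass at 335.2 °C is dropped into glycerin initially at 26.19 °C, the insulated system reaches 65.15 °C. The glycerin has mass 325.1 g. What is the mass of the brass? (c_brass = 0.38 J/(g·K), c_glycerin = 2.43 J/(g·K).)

Heat lost by the brass = heat gained by the glycerin:
m×0.38×(335.2 − 65.15) = 325.1×2.43×(65.15 − 26.19)
102.62 m = 30778  ⇒  m ≈ 299.9 g

m ≈ 300 g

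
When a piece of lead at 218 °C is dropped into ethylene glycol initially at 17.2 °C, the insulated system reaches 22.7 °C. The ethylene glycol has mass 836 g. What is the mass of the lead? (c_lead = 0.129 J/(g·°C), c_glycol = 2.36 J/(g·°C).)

m ≈ 431 g

Energy conservation, ΣQ = 0:
m×0.129×(22.7 − 218) + 836×2.36×(22.7 − 17.2) = 0
-25.19 m = -10851
m = -10851/-25.19 ≈ 430.7 g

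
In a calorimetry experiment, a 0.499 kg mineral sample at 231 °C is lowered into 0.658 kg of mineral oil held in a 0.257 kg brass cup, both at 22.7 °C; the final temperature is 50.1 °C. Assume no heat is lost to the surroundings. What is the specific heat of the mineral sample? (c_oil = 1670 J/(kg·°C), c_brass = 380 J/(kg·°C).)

Heat gained plus heat lost sum to zero:
0.499·c·(50.1 − 231) + 0.658·1670·(50.1 − 22.7) + 0.257·380·(50.1 − 22.7) = 0
-90.27 c = -32785
c = -32785/-90.27 ≈ 363.2 J/(kg·°C)

c ≈ 363 J/(kg·°C)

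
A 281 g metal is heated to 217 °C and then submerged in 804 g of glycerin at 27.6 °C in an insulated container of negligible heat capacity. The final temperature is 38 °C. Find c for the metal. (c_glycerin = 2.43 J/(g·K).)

Energy conservation, ΣQ = 0:
281·c·(38 − 217) + 804·2.43·(38 − 27.6) = 0
-50299 c = -20319
c = -20319/-50299 ≈ 0.404 J/(g·K)

c ≈ 0.404 J/(g·K)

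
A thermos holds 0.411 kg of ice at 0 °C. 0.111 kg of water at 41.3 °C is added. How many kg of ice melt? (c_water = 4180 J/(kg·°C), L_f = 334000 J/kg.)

Heat available from the water dropping to 0 °C: 0.111·4180·41.3 = 19162 J.
Melting all 0.411 kg of ice would need 0.411·334000 = 137274 J.
19162 J < 137274 J, so only part of the ice melts and the system sits at 0 °C.
m_melted·334000 = 19162  ⇒  m_melted ≈ 0.05737 kg.

m_melted ≈ 0.0574 kg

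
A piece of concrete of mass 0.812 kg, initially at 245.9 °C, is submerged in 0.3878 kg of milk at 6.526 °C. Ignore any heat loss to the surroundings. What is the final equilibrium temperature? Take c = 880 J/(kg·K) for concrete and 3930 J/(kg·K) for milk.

T_f ≈ 82.9 °C

Let T be the final temperature. ΣQ_i = 0:
0.812*880*(T − 245.9) + 0.3878*3930*(T − 6.526) = 0
(714.56 + 1524.1) T = 714.56*245.9 + 1524.1*6.526
T = 185656 / 2238.6 = 82.9 °C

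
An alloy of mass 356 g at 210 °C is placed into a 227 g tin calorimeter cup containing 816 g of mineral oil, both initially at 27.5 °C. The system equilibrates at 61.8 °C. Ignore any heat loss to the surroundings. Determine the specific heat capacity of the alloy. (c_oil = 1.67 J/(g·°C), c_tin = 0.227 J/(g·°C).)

c ≈ 0.919 J/(g·°C)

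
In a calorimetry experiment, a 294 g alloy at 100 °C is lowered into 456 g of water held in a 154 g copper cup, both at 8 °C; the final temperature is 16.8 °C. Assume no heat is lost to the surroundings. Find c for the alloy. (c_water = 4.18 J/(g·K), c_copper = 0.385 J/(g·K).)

c ≈ 0.707 J/(g·K)

Energy conservation, ΣQ = 0:
294×c×(16.8 − 100) + 456×4.18×(16.8 − 8) + 154×0.385×(16.8 − 8) = 0
-24461 c = -17295
c = -17295/-24461 ≈ 0.7071 J/(g·K)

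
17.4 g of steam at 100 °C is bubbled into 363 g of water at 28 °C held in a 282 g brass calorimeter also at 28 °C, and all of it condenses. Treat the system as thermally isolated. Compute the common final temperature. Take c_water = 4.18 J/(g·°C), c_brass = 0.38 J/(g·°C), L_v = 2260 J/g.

T_f ≈ 54.3 °C

Let T be the final temperature. ΣQ_i = 0:
steam→water at 100 °C releases m L_v = 17.4×2260 = 39324
  condensed water 100 °C→T: 72.73(T − 100)
  water warms: 363×4.18×(T − 28) = 1517.3(T − 28)
  brass cup: 282×0.38×(T − 28) = 107.16(T − 28)
1697.2 T = 39324 + 7273.2 + 45486 = 92083
T ≈ 54.25 °C — below 100 °C, confirming all the steam condensed.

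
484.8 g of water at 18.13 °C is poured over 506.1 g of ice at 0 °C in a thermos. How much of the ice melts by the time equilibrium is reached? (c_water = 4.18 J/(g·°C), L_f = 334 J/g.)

Heat available from the water dropping to 0 °C: 484.8×4.18×18.13 = 36740 J.
To melt every bit of ice: 506.1×334 = 169037 J.
36740 J < 169037 J, so only part of the ice melts and the system sits at 0 °C.
m_melted×334 = 36740  ⇒  m_melted ≈ 110 g.

m_melted ≈ 110 g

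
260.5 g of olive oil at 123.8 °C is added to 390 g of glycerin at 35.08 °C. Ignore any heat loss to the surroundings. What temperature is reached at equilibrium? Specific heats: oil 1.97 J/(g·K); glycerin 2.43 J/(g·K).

T_f ≈ 66.2 °C

T_f is the heat-capacity-weighted average of the initial temperatures:
T_f = (513.18*123.8 + 947.7*35.08) / (513.18 + 947.7)
    = 96778 / 1460.9 ≈ 66.25 °C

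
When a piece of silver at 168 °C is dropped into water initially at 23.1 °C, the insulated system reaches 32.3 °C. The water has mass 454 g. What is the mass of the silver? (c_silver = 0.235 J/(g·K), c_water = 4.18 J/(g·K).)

Taking heat into each body as positive, Σ m c ΔT = 0:
m×0.235×(32.3 − 168) + 454×4.18×(32.3 − 23.1) = 0
-31.89 m = -17459
m = -17459/-31.89 ≈ 547.5 g

m ≈ 547 g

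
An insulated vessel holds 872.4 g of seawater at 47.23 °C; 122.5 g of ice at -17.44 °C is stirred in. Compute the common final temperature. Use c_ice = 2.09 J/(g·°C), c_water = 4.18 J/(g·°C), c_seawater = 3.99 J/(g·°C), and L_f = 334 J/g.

T_f ≈ 29.8 °C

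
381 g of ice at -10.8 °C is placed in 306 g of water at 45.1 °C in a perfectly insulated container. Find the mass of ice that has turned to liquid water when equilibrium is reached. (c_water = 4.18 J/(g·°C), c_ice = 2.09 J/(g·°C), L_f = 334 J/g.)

m_melted ≈ 147 g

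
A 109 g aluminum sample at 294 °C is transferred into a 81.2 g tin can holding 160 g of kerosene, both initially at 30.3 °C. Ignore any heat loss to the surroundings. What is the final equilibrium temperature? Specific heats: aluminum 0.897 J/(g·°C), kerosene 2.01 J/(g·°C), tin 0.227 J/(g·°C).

T_f is the heat-capacity-weighted average of the initial temperatures:
T_f = (97.77·294 + 321.6·30.3 + 18.43·30.3) / (97.77 + 321.6 + 18.43)
    = 39048 / 437.81 ≈ 89.19 °C

T_f ≈ 89.2 °C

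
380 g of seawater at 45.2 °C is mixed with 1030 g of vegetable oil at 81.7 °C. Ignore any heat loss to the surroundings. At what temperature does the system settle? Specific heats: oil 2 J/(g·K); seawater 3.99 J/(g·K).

T_f ≈ 66.2 °C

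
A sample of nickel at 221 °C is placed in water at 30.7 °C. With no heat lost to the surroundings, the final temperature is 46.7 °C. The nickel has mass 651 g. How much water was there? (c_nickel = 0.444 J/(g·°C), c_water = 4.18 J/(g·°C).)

m ≈ 753 g

Conservation of energy gives ΣQ = 0:
651×0.444×(46.7 − 221) + m×4.18×(46.7 − 30.7) = 0
66.88 m = 50380
m = 50380/66.88 ≈ 753.3 g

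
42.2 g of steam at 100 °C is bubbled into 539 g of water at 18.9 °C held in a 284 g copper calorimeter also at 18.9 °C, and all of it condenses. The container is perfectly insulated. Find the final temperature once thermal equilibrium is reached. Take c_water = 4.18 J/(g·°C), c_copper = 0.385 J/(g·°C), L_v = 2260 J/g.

T_f ≈ 62.1 °C

Let T be the final temperature. ΣQ_i = 0:
condense steam: −42.2×2260 = −95372; condensed water 100 °C→T: 176.4(T − 100); water warms: 539×4.18×(T − 18.9) = 2253(T − 18.9); copper cup: 284×0.385×(T − 18.9) = 109.34(T − 18.9)
2538.8 T = 95372 + 17640 + 44649 = 157660
T ≈ 62.10 °C — below 100 °C, confirming all the steam condensed.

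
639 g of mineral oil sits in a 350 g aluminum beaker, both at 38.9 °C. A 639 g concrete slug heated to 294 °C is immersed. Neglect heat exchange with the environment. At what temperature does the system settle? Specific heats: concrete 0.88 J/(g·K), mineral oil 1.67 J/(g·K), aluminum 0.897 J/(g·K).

Heat gained plus heat lost sum to zero:
639×0.88×(T − 294) + 639×1.67×(T − 38.9) + 350×0.897×(T − 38.9) = 0
(562.32 + 1067.1 + 313.95) T = 562.32×294 + 1067.1×38.9 + 313.95×38.9
T ≈ 112.71 °C

T_f ≈ 112.7 °C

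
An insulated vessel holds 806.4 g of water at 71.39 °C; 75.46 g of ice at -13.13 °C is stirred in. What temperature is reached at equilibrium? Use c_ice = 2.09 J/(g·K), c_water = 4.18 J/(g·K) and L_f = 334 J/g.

Net heat exchanged in the isolated system is zero:
ice -13.13→0 °C: 75.46×2.09×13.13 = 2070.8
  melt ice: 75.46×334 = 25204
  meltwater 0→T: 75.46×4.18×T = 315.42 T
  water: 3370.8(T − 71.39)
3686.2 T = 240638 − 27274 = 213364
T ≈ 57.88 °C — above 0 °C, consistent with complete melting.

T_f ≈ 57.9 °C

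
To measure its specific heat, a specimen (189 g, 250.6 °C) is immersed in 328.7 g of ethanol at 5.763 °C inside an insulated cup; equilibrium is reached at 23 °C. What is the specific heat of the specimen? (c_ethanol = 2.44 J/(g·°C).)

c ≈ 0.321 J/(g·°C)

Heat gained plus heat lost sum to zero:
189·c·(23 − 250.6) + 328.7·2.44·(23 − 5.763) = 0
-43016 c = -13825
c = -13825/-43016 ≈ 0.3214 J/(g·°C)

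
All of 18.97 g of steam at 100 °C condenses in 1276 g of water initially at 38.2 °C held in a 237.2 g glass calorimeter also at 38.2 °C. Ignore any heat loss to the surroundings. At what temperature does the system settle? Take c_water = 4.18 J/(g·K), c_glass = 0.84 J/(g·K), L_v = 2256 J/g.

T_f ≈ 46.7 °C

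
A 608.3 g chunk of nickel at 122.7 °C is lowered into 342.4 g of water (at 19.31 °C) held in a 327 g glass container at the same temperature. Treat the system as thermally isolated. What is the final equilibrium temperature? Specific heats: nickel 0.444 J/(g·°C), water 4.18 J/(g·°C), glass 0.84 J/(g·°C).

T_f ≈ 33.4 °C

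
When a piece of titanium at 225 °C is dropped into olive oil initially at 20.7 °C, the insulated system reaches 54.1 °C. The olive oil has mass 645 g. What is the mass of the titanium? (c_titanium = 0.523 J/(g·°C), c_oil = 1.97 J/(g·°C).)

m ≈ 475 g

Setting the total heat transfer to zero:
m×0.523×(54.1 − 225) + 645×1.97×(54.1 − 20.7) = 0
-89.38 m = -42440
m = -42440/-89.38 ≈ 474.8 g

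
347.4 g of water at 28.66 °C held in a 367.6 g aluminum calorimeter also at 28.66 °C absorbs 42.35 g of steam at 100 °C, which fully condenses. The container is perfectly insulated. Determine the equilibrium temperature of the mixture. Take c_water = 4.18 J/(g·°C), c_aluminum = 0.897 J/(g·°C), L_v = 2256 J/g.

T_f ≈ 83.9 °C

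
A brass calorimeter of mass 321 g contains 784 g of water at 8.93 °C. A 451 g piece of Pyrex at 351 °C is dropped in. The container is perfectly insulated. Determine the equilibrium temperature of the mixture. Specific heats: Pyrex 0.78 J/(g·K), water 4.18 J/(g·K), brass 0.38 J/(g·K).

T_f ≈ 41.0 °C

Taking heat into each body as positive, Σ m c ΔT = 0:
451·0.78·(T − 351) + 784·4.18·(T − 8.93) + 321·0.38·(T − 8.93) = 0
351.78(T − 351) + 3277.1(T − 8.93) + 121.98(T − 8.93) = 0
(351.78 + 3277.1 + 121.98) T = 351.78·351 + 3277.1·8.93 + 121.98·8.93
T = 153829 / 3750.9 = 41 °C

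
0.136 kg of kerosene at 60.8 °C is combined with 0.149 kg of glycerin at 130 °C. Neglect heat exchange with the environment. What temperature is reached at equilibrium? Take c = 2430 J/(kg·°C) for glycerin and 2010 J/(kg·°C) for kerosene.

T_f ≈ 100.2 °C

T_f is the heat-capacity-weighted average of the initial temperatures:
T_f = (362.07·130 + 273.36·60.8) / (362.07 + 273.36)
    = 63689 / 635.43 ≈ 100.23 °C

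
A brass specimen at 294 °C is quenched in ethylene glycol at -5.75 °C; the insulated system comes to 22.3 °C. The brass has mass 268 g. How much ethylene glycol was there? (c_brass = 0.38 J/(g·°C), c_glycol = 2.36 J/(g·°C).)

m ≈ 418 g

Conservation of energy gives ΣQ = 0:
268×0.38×(22.3 − 294) + m×2.36×(22.3 − (-5.75)) = 0
66.2 m = 27670
m = 27670/66.2 ≈ 418 g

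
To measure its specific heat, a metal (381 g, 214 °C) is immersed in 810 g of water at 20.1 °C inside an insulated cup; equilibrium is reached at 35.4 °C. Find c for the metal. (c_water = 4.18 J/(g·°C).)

m_s c (T_s − T_f) = m_water c_water (T_f − T_0):
381·c·(214 − 35.4) = 810·4.18·(35.4 − 20.1)
68047 c = 51803  ⇒  c ≈ 0.7613 J/(g·°C)

c ≈ 0.761 J/(g·°C)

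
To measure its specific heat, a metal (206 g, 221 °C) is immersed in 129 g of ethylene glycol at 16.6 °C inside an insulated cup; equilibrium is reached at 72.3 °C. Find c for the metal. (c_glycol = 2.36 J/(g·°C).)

Net heat exchanged in the isolated system is zero:
206·c·(72.3 − 221) + 129·2.36·(72.3 − 16.6) = 0
-30632 c = -16957
c = -16957/-30632 ≈ 0.5536 J/(g·°C)

c ≈ 0.554 J/(g·°C)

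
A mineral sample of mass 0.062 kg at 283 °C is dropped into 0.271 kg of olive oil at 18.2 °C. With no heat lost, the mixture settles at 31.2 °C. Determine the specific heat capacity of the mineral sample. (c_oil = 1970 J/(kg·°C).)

c ≈ 445 J/(kg·°C)

Heat lost by the mineral sample = heat gained by the oil:
0.062·c·(283 − 31.2) = 0.271·1970·(31.2 − 18.2)
15.61 c = 6940.3  ⇒  c ≈ 444.6 J/(kg·°C)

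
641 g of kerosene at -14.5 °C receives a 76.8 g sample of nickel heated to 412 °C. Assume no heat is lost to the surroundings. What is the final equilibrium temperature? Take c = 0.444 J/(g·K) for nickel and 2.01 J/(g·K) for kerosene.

T_f ≈ -3.5 °C

Taking heat into each body as positive, Σ m c ΔT = 0:
76.8×0.444×(T − 412) + 641×2.01×(T − (-14.5)) = 0
(34.1 + 1288.4) T = 34.1×412 + 1288.4×(-14.5)
T = -4633.1/1322.5 ≈ -3.50 °C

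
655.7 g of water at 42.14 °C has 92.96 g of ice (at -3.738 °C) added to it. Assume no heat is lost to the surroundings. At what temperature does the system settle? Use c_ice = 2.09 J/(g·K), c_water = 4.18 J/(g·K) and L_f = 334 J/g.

T_f ≈ 26.8 °C

Let T be the final temperature. ΣQ_i = 0:
warm ice to 0 °C: 92.96·2.09·(0 − (-3.738)) = 726.24
  fusion: m_ice L_f = 92.96·334 = 31049
  meltwater 0→T: 92.96·4.18·T = 388.57 T
  water: 2740.8(T − 42.14)
3129.4 T = 115498 − 31775 = 83724
T ≈ 26.75 °C (positive, so assuming full melt was valid).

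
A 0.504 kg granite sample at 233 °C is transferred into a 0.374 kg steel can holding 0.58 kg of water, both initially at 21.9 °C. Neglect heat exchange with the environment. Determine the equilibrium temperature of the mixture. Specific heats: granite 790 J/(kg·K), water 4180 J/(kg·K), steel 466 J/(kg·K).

Heat gained plus heat lost sum to zero:
0.504·790·(T − 233) + 0.58·4180·(T − 21.9) + 0.374·466·(T − 21.9) = 0
398.16(T − 233) + 2424.4(T − 21.9) + 174.28(T − 21.9) = 0
(398.16 + 2424.4 + 174.28) T = 398.16·233 + 2424.4·21.9 + 174.28·21.9
T = 149682/2996.8 ≈ 49.95 °C

T_f ≈ 49.9 °C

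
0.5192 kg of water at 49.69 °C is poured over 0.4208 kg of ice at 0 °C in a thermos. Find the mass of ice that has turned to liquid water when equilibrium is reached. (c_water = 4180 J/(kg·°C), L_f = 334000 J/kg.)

Heat available from the water dropping to 0 °C: 0.5192·4180·49.69 = 107840 J.
Melting all 0.4208 kg of ice would need 0.4208·334000 = 140547 J.
That's not enough to melt it all — equilibrium is at 0 °C with ice remaining.
Mass melted = 107840/334000 ≈ 0.3229 kg.

m_melted ≈ 0.323 kg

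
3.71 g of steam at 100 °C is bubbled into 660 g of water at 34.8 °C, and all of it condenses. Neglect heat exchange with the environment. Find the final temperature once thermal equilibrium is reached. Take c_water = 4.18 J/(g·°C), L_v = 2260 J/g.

Taking heat into each body as positive, Σ m c ΔT = 0:
steam→water at 100 °C releases m L_v = 3.71×2260 = 8384.6
  condensed water 100 °C→T: 15.51(T − 100)
  original water: 2758.8(T − 34.8)
2774.3 T = 8384.6 + 1550.8 + 96006 = 105942
T ≈ 38.19 °C (< 100 °C, so full condensation is consistent).

T_f ≈ 38.2 °C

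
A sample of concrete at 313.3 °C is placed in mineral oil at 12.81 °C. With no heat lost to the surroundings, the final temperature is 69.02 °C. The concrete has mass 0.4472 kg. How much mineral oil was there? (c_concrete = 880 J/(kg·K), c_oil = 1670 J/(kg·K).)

|Q_concrete| = |Q_oil|:
0.4472·880·(313.3 − 69.02) = m·1670·(69.02 − 12.81)
93871 m = 96133  ⇒  m ≈ 1.024 kg

m ≈ 1.02 kg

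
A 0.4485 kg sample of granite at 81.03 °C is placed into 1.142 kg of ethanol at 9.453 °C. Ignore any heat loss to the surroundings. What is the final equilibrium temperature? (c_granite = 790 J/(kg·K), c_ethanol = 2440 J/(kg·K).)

T_f = Σ m_i c_i T_i / Σ m_i c_i:
T_f = (354.31·81.03 + 2786.5·9.453) / (354.31 + 2786.5)
    = 55051 / 3140.8 ≈ 17.53 °C

T_f ≈ 17.5 °C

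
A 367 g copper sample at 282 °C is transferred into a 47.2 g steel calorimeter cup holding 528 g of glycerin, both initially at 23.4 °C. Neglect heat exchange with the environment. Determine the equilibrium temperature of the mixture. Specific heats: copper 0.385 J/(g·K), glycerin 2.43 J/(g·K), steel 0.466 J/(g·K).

T_f ≈ 48.7 °C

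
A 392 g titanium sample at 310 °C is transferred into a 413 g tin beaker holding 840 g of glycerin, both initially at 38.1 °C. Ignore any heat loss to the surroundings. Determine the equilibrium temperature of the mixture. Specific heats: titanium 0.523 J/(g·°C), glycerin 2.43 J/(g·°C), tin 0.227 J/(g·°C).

T_f ≈ 61.9 °C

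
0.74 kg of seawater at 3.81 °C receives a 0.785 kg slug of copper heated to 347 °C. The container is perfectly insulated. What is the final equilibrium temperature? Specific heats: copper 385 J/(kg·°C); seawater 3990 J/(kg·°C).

T_f is the heat-capacity-weighted average of the initial temperatures:
T_f = (302.23×347 + 2952.6×3.81) / (302.23 + 2952.6)
    = 116121 / 3254.8 ≈ 35.68 °C

T_f ≈ 35.7 °C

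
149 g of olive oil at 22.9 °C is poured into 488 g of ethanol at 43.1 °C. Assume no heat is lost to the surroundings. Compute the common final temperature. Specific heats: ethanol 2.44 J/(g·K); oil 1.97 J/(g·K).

T_f ≈ 39.1 °C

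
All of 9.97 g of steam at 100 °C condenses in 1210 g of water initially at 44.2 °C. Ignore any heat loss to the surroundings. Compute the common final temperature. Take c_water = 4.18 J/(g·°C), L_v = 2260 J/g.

Energy balance with sensible and latent terms:
steam→water at 100 °C releases m L_v = 9.97·2260 = 22532
  condensate cools 100→T: 9.97·4.18·(T − 100) = 41.67(T − 100)
  original water: 5057.8(T − 44.2)
5099.5 T = 22532 + 4167.5 + 223555 = 250254
T ≈ 49.07 °C (< 100 °C, so full condensation is consistent).

T_f ≈ 49.1 °C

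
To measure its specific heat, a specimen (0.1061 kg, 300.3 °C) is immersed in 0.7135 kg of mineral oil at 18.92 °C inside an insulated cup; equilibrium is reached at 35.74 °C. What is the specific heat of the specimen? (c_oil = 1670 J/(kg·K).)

c ≈ 714 J/(kg·K)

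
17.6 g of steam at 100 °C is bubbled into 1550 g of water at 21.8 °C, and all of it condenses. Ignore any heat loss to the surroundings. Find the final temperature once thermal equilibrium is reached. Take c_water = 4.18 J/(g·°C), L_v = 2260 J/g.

T_f ≈ 28.7 °C

Setting the total heat transfer to zero:
condense steam: −17.6×2260 = −39776; condensed water 100 °C→T: 73.57(T − 100); original water: 6479(T − 21.8)
6552.6 T = 39776 + 7356.8 + 141242 = 188375
T ≈ 28.75 °C — below 100 °C, confirming all the steam condensed.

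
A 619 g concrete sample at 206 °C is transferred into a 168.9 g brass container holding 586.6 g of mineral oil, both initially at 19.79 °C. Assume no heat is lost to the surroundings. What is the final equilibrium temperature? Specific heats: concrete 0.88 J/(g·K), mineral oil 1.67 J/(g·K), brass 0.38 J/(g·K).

T_f ≈ 83.6 °C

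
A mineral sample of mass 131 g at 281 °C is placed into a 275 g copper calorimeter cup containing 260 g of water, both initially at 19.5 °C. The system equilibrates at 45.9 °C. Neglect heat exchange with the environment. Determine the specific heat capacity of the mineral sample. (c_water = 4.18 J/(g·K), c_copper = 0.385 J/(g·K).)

Net heat exchanged in the isolated system is zero:
131×c×(45.9 − 281) + 260×4.18×(45.9 − 19.5) + 275×0.385×(45.9 − 19.5) = 0
-30798 c = -31487
c = -31487/-30798 ≈ 1.022 J/(g·K)

c ≈ 1.02 J/(g·K)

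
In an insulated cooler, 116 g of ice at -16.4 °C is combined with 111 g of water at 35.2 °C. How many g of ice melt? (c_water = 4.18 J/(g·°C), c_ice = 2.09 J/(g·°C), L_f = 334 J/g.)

m_melted ≈ 37 g

Water can give up m c ΔT = 111·4.18·35.2 = 16332 J before reaching 0 °C.
Of that, 116·2.09·16.4 = 3976 J goes to bring the ice to 0 °C, leaving 12356 J.
Melting all 116 g of ice would need 116·334 = 38744 J.
That's not enough to melt it all — equilibrium is at 0 °C with ice remaining.
Mass melted = 12356/334 ≈ 36.99 g.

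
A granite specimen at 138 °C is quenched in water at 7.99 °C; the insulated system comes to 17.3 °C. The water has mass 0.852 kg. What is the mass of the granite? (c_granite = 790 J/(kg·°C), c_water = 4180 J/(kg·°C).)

m ≈ 0.348 kg

Heat gained plus heat lost sum to zero:
m×790×(17.3 − 138) + 0.852×4180×(17.3 − 7.99) = 0
-95353 m = -33156
m = -33156/-95353 ≈ 0.3477 kg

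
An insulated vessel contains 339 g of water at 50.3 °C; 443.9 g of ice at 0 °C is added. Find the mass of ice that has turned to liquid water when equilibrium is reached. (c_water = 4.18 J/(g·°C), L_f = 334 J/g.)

Water can give up m c ΔT = 339·4.18·50.3 = 71276 J before reaching 0 °C.
To melt every bit of ice: 443.9·334 = 148263 J.
That's not enough to melt it all — equilibrium is at 0 °C with ice remaining.
m_melt = 71276 / L_f = 213.4 g.

m_melted ≈ 213 g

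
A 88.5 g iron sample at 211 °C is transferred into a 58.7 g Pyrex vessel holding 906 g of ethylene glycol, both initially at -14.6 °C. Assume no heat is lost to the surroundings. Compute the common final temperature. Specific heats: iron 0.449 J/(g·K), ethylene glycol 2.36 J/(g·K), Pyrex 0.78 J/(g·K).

T_f ≈ -10.6 °C

T_f is the heat-capacity-weighted average of the initial temperatures:
T_f = (39.74·211 + 2138.2·(-14.6) + 45.79·(-14.6)) / (39.74 + 2138.2 + 45.79)
    = -23501 / 2223.7 ≈ -10.57 °C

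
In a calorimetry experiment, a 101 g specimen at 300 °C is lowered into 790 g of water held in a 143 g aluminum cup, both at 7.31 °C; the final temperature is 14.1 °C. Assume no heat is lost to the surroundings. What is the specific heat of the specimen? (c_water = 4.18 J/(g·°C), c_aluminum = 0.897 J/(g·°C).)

c ≈ 0.807 J/(g·°C)

Conservation of energy gives ΣQ = 0:
101·c·(14.1 − 300) + 790·4.18·(14.1 − 7.31) + 143·0.897·(14.1 − 7.31) = 0
-28876 c = -23293
c = -23293/-28876 ≈ 0.8067 J/(g·°C)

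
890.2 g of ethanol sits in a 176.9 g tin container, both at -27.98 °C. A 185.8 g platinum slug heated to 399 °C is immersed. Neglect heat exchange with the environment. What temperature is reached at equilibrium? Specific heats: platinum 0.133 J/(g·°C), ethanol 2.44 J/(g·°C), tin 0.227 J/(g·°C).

Energy conservation, ΣQ = 0:
185.8×0.133×(T − 399) + 890.2×2.44×(T − (-27.98)) + 176.9×0.227×(T − (-27.98)) = 0
24.71(T − 399) + 2172.1(T − (-27.98)) + 40.16(T − (-27.98)) = 0
(24.71 + 2172.1 + 40.16) T = 24.71×399 + 2172.1×(-27.98) + 40.16×(-27.98)
T = -52039 / 2237 = -23.3 °C

T_f ≈ -23.3 °C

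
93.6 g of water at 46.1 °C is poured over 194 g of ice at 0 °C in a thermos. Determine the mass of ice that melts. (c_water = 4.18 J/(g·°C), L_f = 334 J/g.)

Cooling the water to 0 °C releases 93.6×4.18×46.1 = 18037 J.
To melt every bit of ice: 194×334 = 64796 J.
18037 J < 64796 J, so only part of the ice melts and the system sits at 0 °C.
m_melted×334 = 18037  ⇒  m_melted ≈ 54 g.

m_melted ≈ 54 g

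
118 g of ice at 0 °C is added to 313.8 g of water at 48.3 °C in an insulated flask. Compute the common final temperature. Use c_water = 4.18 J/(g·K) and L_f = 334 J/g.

T_f ≈ 13.3 °C

Taking heat into each body as positive, Σ m c ΔT = 0:
melt ice: 118×334 = 39412; meltwater 0→T: 118×4.18×T = 493.24 T; water cools: 313.8×4.18×(T − 48.3) = 1311.7(T − 48.3)
1804.9 T = 63354 − 39412 = 23942
T ≈ 13.27 °C (positive, so assuming full melt was valid).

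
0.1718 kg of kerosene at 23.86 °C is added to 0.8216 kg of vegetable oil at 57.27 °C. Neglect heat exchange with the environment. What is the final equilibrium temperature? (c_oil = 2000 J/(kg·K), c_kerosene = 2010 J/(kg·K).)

Heat lost by the oil equals heat gained by the kerosene:
0.8216×2000×(57.27 − T) = 0.1718×2010×(T − 23.86)
1643.2(57.27 − T) = 345.32(T − 23.86)
1988.5 T = 102345  ⇒  T ≈ 51.47 °C

T_f ≈ 51.5 °C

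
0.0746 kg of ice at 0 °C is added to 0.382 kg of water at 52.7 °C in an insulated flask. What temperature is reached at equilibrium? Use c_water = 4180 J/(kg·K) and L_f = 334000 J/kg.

Setting the total heat transfer to zero:
melt ice: 0.0746·334000 = 24916
  warm the meltwater: 311.83 T
  water cools: 0.382·4180·(T − 52.7) = 1596.8(T − 52.7)
1908.6 T = 84149 − 24916 = 59233
T ≈ 31.03 °C — above 0 °C, consistent with complete melting.

T_f ≈ 31.0 °C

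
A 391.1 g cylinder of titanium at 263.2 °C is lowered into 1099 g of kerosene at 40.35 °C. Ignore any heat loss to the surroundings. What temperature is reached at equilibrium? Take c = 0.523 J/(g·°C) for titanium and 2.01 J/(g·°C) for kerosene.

Heat gained plus heat lost sum to zero:
391.1*0.523*(T − 263.2) + 1099*2.01*(T − 40.35) = 0
204.55(T − 263.2) + 2209(T − 40.35) = 0
(204.55 + 2209) T = 204.55*263.2 + 2209*40.35
T = 142969 / 2413.5 = 59.2 °C

T_f ≈ 59.2 °C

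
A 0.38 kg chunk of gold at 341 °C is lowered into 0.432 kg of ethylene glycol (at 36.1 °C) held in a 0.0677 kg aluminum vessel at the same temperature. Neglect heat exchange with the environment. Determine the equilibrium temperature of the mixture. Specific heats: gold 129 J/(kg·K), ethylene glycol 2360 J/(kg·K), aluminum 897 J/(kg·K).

T_f ≈ 49.3 °C

Heat gained plus heat lost sum to zero:
0.38*129*(T − 341) + 0.432*2360*(T − 36.1) + 0.0677*897*(T − 36.1) = 0
49.02(T − 341) + 1019.5(T − 36.1) + 60.73(T − 36.1) = 0
1129.3 T = 55713
T = 55713 / 1129.3 = 49.3 °C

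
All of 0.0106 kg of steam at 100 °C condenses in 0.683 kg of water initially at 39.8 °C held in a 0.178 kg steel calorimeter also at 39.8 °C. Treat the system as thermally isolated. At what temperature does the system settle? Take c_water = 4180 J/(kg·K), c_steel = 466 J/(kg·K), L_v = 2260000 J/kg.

Taking heat into each body as positive, Σ m c ΔT = 0:
steam→water at 100 °C releases m L_v = 0.0106×2260000 = 23956
  condensate cools 100→T: 0.0106×4180×(T − 100) = 44.31(T − 100)
  original water: 2854.9(T − 39.8)
  steel cup: 0.178×466×(T − 39.8) = 82.95(T − 39.8)
2982.2 T = 23956 + 4430.8 + 116928 = 145315
T ≈ 48.73 °C, under the boiling point, so the assumption holds.

T_f ≈ 48.7 °C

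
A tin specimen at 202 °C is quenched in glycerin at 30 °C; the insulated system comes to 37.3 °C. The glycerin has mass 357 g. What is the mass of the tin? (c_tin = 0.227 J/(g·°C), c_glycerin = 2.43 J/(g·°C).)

Energy conservation, ΣQ = 0:
m·0.227·(37.3 − 202) + 357·2.43·(37.3 − 30) = 0
-37.39 m = -6332.8
m = -6332.8/-37.39 ≈ 169.4 g

m ≈ 169 g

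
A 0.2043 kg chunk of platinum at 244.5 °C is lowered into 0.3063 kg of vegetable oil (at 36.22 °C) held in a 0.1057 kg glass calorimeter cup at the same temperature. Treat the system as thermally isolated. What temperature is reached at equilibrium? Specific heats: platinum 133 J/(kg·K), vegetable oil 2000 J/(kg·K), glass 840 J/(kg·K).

T_f ≈ 44.0 °C

Setting the total heat transfer to zero:
0.2043*133*(T − 244.5) + 0.3063*2000*(T − 36.22) + 0.1057*840*(T − 36.22) = 0
(27.17 + 612.6 + 88.79) T = 27.17*244.5 + 612.6*36.22 + 88.79*36.22
T = 32048 / 728.56 = 44 °C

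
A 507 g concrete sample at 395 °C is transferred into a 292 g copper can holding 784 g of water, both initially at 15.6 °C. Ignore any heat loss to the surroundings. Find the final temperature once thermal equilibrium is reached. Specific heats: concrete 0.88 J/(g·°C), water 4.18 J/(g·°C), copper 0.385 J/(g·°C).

T_f ≈ 59.7 °C

With ΣQ=0 the equilibrium temperature is the m·c-weighted mean:
T_f = (446.16·395 + 3277.1·15.6 + 112.42·15.6) / (446.16 + 3277.1 + 112.42)
    = 229110 / 3835.7 ≈ 59.73 °C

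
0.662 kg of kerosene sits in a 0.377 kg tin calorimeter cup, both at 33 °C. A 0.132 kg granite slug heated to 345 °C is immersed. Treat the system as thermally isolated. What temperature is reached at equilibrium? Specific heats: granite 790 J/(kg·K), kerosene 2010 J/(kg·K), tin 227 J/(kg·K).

Setting the total heat transfer to zero:
0.132·790·(T − 345) + 0.662·2010·(T − 33) + 0.377·227·(T − 33) = 0
1520.5 T = 82711
T ≈ 54.40 °C

T_f ≈ 54.4 °C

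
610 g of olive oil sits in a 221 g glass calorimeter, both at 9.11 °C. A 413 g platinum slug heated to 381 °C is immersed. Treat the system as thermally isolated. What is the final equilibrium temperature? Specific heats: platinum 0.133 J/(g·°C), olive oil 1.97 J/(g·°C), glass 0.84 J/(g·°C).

T_f ≈ 23.3 °C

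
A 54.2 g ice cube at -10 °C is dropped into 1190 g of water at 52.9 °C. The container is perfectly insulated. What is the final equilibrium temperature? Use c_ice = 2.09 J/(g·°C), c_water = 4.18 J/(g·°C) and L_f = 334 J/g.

T_f ≈ 46.9 °C

Let T be the final temperature. ΣQ_i = 0:
ice -10→0 °C: 54.2·2.09·10 = 1132.8; fusion: m_ice L_f = 54.2·334 = 18103; meltwater 0→T: 54.2·4.18·T = 226.56 T; water: 4974.2(T − 52.9)
5200.8 T = 263135 − 19236 = 243900
T ≈ 46.90 °C. Since T > 0 °C, the all-ice-melts assumption holds.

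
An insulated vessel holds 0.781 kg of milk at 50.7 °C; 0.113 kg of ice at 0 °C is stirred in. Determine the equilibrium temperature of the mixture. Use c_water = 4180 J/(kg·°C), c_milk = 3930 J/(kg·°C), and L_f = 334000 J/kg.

Heat gained plus heat lost sum to zero:
latent heat to melt: 0.113×334000 = 37742
  warm the meltwater: 472.34 T
  milk: 3069.3(T − 50.7)
3541.7 T = 155615 − 37742 = 117873
T ≈ 33.28 °C. Since T > 0 °C, the all-ice-melts assumption holds.

T_f ≈ 33.3 °C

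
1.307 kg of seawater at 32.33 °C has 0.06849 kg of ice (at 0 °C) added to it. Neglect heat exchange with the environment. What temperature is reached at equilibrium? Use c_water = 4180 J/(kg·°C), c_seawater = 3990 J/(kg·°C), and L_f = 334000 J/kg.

Let T be the final temperature. ΣQ_i = 0:
latent heat to melt: 0.06849·334000 = 22876; meltwater 0→T: 0.06849·4180·T = 286.29 T; seawater: 5214.9(T − 32.33)
5501.2 T = 168599 − 22876 = 145723
T ≈ 26.49 °C (positive, so assuming full melt was valid).

T_f ≈ 26.5 °C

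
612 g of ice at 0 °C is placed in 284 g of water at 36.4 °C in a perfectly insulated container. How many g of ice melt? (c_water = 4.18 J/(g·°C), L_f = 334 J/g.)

Water can give up m c ΔT = 284·4.18·36.4 = 43211 J before reaching 0 °C.
To melt every bit of ice: 612·334 = 204408 J.
43211 J < 204408 J, so only part of the ice melts and the system sits at 0 °C.
m_melted·334 = 43211  ⇒  m_melted ≈ 129.4 g.

m_melted ≈ 129 g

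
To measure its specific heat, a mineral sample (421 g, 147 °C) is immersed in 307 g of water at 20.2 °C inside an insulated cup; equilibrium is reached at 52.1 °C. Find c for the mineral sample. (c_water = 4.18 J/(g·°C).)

c ≈ 1.02 J/(g·°C)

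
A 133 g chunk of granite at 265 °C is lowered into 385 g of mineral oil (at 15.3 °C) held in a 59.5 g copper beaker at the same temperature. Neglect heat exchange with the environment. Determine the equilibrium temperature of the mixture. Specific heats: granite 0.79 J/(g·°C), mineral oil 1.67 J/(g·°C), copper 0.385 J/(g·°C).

Heat gained plus heat lost sum to zero:
133·0.79·(T − 265) + 385·1.67·(T − 15.3) + 59.5·0.385·(T − 15.3) = 0
105.07(T − 265) + 642.95(T − 15.3) + 22.91(T − 15.3) = 0
770.93 T = 38031
T = 38031/770.93 ≈ 49.33 °C

T_f ≈ 49.3 °C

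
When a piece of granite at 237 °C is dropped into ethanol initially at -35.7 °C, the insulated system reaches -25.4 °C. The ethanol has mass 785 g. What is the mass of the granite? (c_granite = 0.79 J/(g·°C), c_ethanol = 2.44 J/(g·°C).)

m ≈ 95.2 g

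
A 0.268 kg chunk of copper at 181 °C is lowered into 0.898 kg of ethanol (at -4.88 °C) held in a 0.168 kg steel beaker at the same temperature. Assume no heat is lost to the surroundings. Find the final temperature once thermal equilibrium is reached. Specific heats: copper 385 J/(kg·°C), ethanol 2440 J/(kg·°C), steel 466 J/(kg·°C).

T_f = Σ m_i c_i T_i / Σ m_i c_i:
T_f = (103.18·181 + 2191.1·(-4.88) + 78.29·(-4.88)) / (103.18 + 2191.1 + 78.29)
    = 7600.9 / 2372.6 ≈ 3.20 °C

T_f ≈ 3.2 °C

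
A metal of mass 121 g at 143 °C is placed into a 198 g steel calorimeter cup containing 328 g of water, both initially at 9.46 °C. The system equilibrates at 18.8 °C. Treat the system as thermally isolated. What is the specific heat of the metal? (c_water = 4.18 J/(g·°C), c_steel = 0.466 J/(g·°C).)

c ≈ 0.909 J/(g·°C)

Energy conservation, ΣQ = 0:
121·c·(18.8 − 143) + 328·4.18·(18.8 − 9.46) + 198·0.466·(18.8 − 9.46) = 0
-15028 c = -13667
c = -13667/-15028 ≈ 0.9094 J/(g·°C)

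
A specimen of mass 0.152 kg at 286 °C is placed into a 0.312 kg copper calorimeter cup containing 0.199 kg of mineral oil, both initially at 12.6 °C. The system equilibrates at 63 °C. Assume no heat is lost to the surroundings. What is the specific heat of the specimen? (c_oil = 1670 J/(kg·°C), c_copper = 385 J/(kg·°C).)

Conservation of energy gives ΣQ = 0:
0.152·c·(63 − 286) + 0.199·1670·(63 − 12.6) + 0.312·385·(63 − 12.6) = 0
-33.9 c = -22803
c = -22803/-33.9 ≈ 672.7 J/(kg·°C)

c ≈ 673 J/(kg·°C)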